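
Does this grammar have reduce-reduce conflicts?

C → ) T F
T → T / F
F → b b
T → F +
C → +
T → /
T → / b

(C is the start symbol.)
No reduce-reduce conflicts

Augment with C' → C and build the canonical LR(0) collection (I0 = CLOSURE({[C' → . C]}), then GOTO on every symbol after a dot until no new states appear). It has 14 states:
  I0: { [C → . ) T F], [C → . +], [C' → . C] }  — shift
  I1: { [C → ) . T F], [F → . b b], [T → . / b], [T → . /], [T → . F +], [T → . T / F] }  — shift
  I2: { [C → + .] }  — reduce
  I3: { [C' → C .] }  — accept
  I4: { [T → / . b], [T → / .] }  — shift, reduce
  I5: { [T → F . +] }  — shift
  I6: { [C → ) T . F], [F → . b b], [T → T . / F] }  — shift
  I7: { [F → b . b] }  — shift
  I8: { [F → b b .] }  — reduce
  I9: { [F → . b b], [T → T / . F] }  — shift
  I10: { [C → ) T F .] }  — reduce
  I11: { [T → T / F .] }  — reduce
  I12: { [T → F + .] }  — reduce
  I13: { [T → / b .] }  — reduce

No state contains more than one complete item.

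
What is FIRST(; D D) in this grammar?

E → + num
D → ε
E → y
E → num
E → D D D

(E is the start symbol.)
{ ';' }

To compute FIRST(; D D), process the symbols left to right:
Symbol ; is a terminal. Add ';' and stop.
FIRST(; D D) = { ';' }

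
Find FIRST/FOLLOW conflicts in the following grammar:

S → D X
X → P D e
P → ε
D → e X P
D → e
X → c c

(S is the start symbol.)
Nullable non-terminals: P.
P has a nullable alternative but only one production, so nothing to check.

D, S, X have no nullable alternative, so no FIRST/FOLLOW check is needed there.

No FIRST/FOLLOW conflicts found.

Answer: No FIRST/FOLLOW conflicts.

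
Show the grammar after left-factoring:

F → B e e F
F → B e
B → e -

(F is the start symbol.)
F → B e F'
F' → e F
F' → ε
B → e -

Left-factoring transforms A → αβ₁ | αβ₂ into A → αA' and A' → β₁ | β₂
(α is the longest common prefix among the alternatives). Repeat until
no nonterminal has two alternatives with a common prefix.

Round 1: F has alternatives sharing prefix 'B e'. Introduce F': F → B e F'
  Add: F' → e F
  Add: F' → ε

No remaining common prefixes — done.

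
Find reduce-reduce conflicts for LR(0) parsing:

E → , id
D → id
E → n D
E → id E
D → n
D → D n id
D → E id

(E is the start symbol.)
No reduce-reduce conflicts

A reduce-reduce conflict occurs when an LR(0) state has two complete items [A → α .] and [B → β .] — both call for a reduction, and with no lookahead the parser cannot choose between them.

Augment with E' → E and build the canonical LR(0) collection (I0 = CLOSURE({[E' → . E]}), then GOTO on every symbol after a dot until no new states appear). It has 14 states:
  I0: { [E → . , id], [E → . id E], [E → . n D], [E' → . E] }  — shift
  I1: { [E → , . id] }  — shift
  I2: { [E' → E .] }  — accept
  I3: { [E → . , id], [E → . id E], [E → . n D], [E → id . E] }  — shift
  I4: { [D → . D n id], [D → . E id], [D → . id], [D → . n], [E → . , id], [E → . id E], [E → . n D], [E → n . D] }  — shift
  I5: { [D → D . n id], [E → n D .] }  — shift, reduce
  I6: { [D → E . id] }  — shift
  I7: { [D → id .], [E → . , id], [E → . id E], [E → . n D], [E → id . E] }  — shift, reduce
  I8: { [D → . D n id], [D → . E id], [D → . id], [D → . n], [D → n .], [E → . , id], [E → . id E], [E → . n D], [E → n . D] }  — shift, reduce
  I9: { [E → id E .] }  — reduce
  I10: { [D → E id .] }  — reduce
  I11: { [D → D n . id] }  — shift
  I12: { [D → D n id .] }  — reduce
  I13: { [E → , id .] }  — reduce

No state contains more than one complete item.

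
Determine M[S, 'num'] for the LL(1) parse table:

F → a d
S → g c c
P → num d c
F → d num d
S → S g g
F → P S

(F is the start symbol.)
To find M[S, 'num'], we find productions for S where 'num' is in the predict set (PREDICT(N → α) = (FIRST(α) \ {ε}) ∪ (FOLLOW(N) if α ⇒* ε)).

Relevant sets:
  FIRST(S) = { 'g' }

S → g c c: PREDICT = { 'g' }
S → S g g: PREDICT = { 'g' }

M[S, 'num'] is empty (no production applies)

Answer: Empty (error entry)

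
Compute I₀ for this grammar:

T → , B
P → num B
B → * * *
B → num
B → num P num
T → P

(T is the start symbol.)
First, augment the grammar with T' → T
I₀ = CLOSURE({ [T' → . T] }):
  [T' → . T] has the dot before T: add [T → . , B], [T → . P]
  [T → . P] has the dot before P: add [P → . num B]
No further items can be added.

I₀ = { [P → . num B], [T → . , B], [T → . P], [T' → . T] }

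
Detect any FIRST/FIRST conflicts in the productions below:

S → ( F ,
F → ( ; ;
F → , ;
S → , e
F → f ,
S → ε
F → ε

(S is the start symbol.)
Productions for S:
  S → ( F ,: FIRST = { '(' }
  S → , e: FIRST = { ',' }
  S → ε: FIRST = { ε }
Productions for F:
  F → ( ; ;: FIRST = { '(' }
  F → , ;: FIRST = { ',' }
  F → f ,: FIRST = { 'f' }
  F → ε: FIRST = { ε }

All alternatives of each non-terminal have pairwise disjoint FIRST sets.

Answer: No FIRST/FIRST conflicts.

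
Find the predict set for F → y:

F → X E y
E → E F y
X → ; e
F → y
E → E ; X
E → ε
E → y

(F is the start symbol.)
PREDICT(F → y) = (FIRST(RHS) \ {ε}) ∪ (FOLLOW(F) if ε ∈ FIRST(RHS), i.e. RHS ⇒* ε)
FIRST(y) = { 'y' }
ε ∉ FIRST(y), so FOLLOW(F) is not added.
PREDICT(F → y) = { 'y' }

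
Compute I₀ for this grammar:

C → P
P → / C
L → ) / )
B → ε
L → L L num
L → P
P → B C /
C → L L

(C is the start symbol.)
First, augment the grammar with C' → C
I₀ = CLOSURE({ [C' → . C] }):
  [C' → . C] has the dot before C: add [C → . P], [C → . L L]
  [C → . P] has the dot before P: add [P → . / C], [P → . B C /]
  [C → . L L] has the dot before L: add [L → . ) / )], [L → . L L num], [L → . P]
  [P → . B C /] has the dot before B: add [B → .]
No further items can be added.

I₀ = { [B → .], [C → . L L], [C → . P], [C' → . C], [L → . ) / )], [L → . L L num], [L → . P], [P → . / C], [P → . B C /] }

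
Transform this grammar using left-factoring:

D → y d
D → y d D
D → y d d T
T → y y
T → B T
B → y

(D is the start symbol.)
D → y d D'
D' → ε
D' → D
D' → d T
T → y y
T → B T
B → y

Left-factoring transforms A → αβ₁ | αβ₂ into A → αA' and A' → β₁ | β₂
(α is the longest common prefix among the alternatives). Repeat until
no nonterminal has two alternatives with a common prefix.

Round 1: D has alternatives sharing prefix 'y d'. Introduce D': D → y d D'
  Add: D' → ε
  Add: D' → D
  Add: D' → d T

No remaining common prefixes — done.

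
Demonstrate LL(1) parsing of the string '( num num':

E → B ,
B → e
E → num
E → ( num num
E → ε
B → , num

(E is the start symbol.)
LL(1) parsing maintains a stack (initially the start symbol over $) and the input. At each step: if the stack top is a terminal, match it against the current input token; if it is a non-terminal N, replace it with the RHS of M[N, lookahead] (the unique production whose predict set contains the lookahead).

Stack is shown with the top on the left.

Stack        Input        Action
--------------------------------
E $          ( num num $  output E → ( num num
( num num $  ( num num $  match '('
num num $    num num $    match 'num'
num $        num $        match 'num'
$            $            accept

The string is accepted.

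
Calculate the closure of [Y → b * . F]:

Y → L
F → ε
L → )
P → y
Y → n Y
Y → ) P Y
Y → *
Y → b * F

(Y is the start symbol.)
To compute CLOSURE, for each item [A → α.Bβ] where B is a non-terminal, add [B → .γ] for all productions B → γ; repeat for the newly added items until nothing changes.

Start with: [Y → b * . F]
  [Y → b * . F] has the dot before F: add [F → .]
No further items can be added.

CLOSURE = { [F → .], [Y → b * . F] }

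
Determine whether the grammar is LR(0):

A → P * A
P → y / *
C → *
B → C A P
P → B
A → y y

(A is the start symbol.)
A grammar is LR(0) if no state in the canonical LR(0) collection has:
  - both a shift item (dot before a terminal) and a complete item (shift-reduce conflict), or
  - two or more complete items (reduce-reduce conflict; the accept item [A' → A .] counts as a complete item here).

Augment with A' → A and build the canonical LR(0) collection (I0 = CLOSURE({[A' → . A]}), then GOTO on every symbol after a dot until no new states appear). It has 15 states:
  I0: { [A → . P * A], [A → . y y], [A' → . A], [B → . C A P], [C → . *], [P → . B], [P → . y / *] }  — shift
  I1: { [C → * .] }  — reduce
  I2: { [A' → A .] }  — accept
  I3: { [P → B .] }  — reduce
  I4: { [A → . P * A], [A → . y y], [B → . C A P], [B → C . A P], [C → . *], [P → . B], [P → . y / *] }  — shift
  I5: { [A → P . * A] }  — shift
  I6: { [A → y . y], [P → y . / *] }  — shift
  I7: { [P → y / . *] }  — shift
  I8: { [A → y y .] }  — reduce
  I9: { [P → y / * .] }  — reduce
  I10: { [A → . P * A], [A → . y y], [A → P * . A], [B → . C A P], [C → . *], [P → . B], [P → . y / *] }  — shift
  I11: { [A → P * A .] }  — reduce
  I12: { [B → . C A P], [B → C A . P], [C → . *], [P → . B], [P → . y / *] }  — shift
  I13: { [B → C A P .] }  — reduce
  I14: { [P → y . / *] }  — shift

Every state is either a pure shift/goto state or contains exactly one complete item and nothing to shift — no conflicts. The grammar is LR(0).

Answer: Yes, the grammar is LR(0)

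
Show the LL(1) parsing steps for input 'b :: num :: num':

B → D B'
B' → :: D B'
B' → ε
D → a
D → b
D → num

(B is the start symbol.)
LL(1) parsing maintains a stack (initially the start symbol over $) and the input. At each step: if the stack top is a terminal, match it against the current input token; if it is a non-terminal N, replace it with the RHS of M[N, lookahead] (the unique production whose predict set contains the lookahead).

Stack is shown with the top on the left.

Stack      Input              Action
------------------------------------
B $        b :: num :: num $  output B → D B'
D B' $     b :: num :: num $  output D → b
b B' $     b :: num :: num $  match 'b'
B' $       :: num :: num $    output B' → :: D B'
:: D B' $  :: num :: num $    match '::'
D B' $     num :: num $       output D → num
num B' $   num :: num $       match 'num'
B' $       :: num $           output B' → :: D B'
:: D B' $  :: num $           match '::'
D B' $     num $              output D → num
num B' $   num $              match 'num'
B' $       $                  output B' → ε
$          $                  accept

The string is accepted.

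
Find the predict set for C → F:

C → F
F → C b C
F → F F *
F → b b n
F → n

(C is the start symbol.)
PREDICT(C → F) = (FIRST(RHS) \ {ε}) ∪ (FOLLOW(C) if ε ∈ FIRST(RHS), i.e. RHS ⇒* ε)
FIRST(F) = { 'b', 'n' }
FIRST(F) = { 'b', 'n' }
ε ∉ FIRST(F), so FOLLOW(C) is not added.
PREDICT(C → F) = { 'b', 'n' }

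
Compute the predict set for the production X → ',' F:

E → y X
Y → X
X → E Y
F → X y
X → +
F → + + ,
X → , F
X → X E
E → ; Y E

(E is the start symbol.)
PREDICT(X → ',' F) = (FIRST(RHS) \ {ε}) ∪ (FOLLOW(X) if ε ∈ FIRST(RHS), i.e. RHS ⇒* ε)
FIRST(',' F) = { ',' }
ε ∉ FIRST(',' F), so FOLLOW(X) is not added.
PREDICT(X → ',' F) = { ',' }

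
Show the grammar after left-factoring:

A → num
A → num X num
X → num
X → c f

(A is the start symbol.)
Left-factoring transforms A → αβ₁ | αβ₂ into A → αA' and A' → β₁ | β₂
(α is the longest common prefix among the alternatives). Repeat until
no nonterminal has two alternatives with a common prefix.

Round 1: A has alternatives sharing prefix 'num'. Introduce A': A → num A'
  Add: A' → ε
  Add: A' → X num

No remaining common prefixes — done.

Resulting grammar:
A → num A'
A' → ε
A' → X num
X → num
X → c f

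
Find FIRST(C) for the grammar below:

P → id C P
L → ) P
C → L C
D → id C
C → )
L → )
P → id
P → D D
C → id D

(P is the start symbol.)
To compute FIRST(C), examine every production with C on the left-hand side, reading each right-hand side left to right until a non-nullable symbol is reached.

FIRST sets of the other non-terminals involved (by the same procedure, iterated to a fixed point):
  FIRST(L) = { ')' }

From C → L C:
  - L is a non-terminal: add FIRST(L) \ {ε} = { ')' }
    L is not nullable, so stop
From C → ):
  - ')' is a terminal: add ')' and stop
From C → id D:
  - id is a terminal: add 'id' and stop

Collecting: FIRST(C) = { ')', 'id' }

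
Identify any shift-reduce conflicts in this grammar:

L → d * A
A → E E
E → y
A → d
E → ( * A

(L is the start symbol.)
No shift-reduce conflicts

A shift-reduce conflict occurs when an LR(0) state has both:
  - a complete (reduce) item [A → α .] (dot at the end), and
  - a shift item [B → β . c γ] (dot before a terminal).

Augment with L' → L and build the canonical LR(0) collection (I0 = CLOSURE({[L' → . L]}), then GOTO on every symbol after a dot until no new states appear). It has 12 states:
  I0: { [L → . d * A], [L' → . L] }  — shift
  I1: { [L' → L .] }  — accept
  I2: { [L → d . * A] }  — shift
  I3: { [A → . E E], [A → . d], [E → . ( * A], [E → . y], [L → d * . A] }  — shift
  I4: { [E → ( . * A] }  — shift
  I5: { [L → d * A .] }  — reduce
  I6: { [A → E . E], [E → . ( * A], [E → . y] }  — shift
  I7: { [A → d .] }  — reduce
  I8: { [E → y .] }  — reduce
  I9: { [A → E E .] }  — reduce
  I10: { [A → . E E], [A → . d], [E → ( * . A], [E → . ( * A], [E → . y] }  — shift
  I11: { [E → ( * A .] }  — reduce

No state contains both a complete item and a shift item.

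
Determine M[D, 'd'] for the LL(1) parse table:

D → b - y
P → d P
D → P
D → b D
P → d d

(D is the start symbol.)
To find M[D, 'd'], we find productions for D where 'd' is in the predict set (PREDICT(N → α) = (FIRST(α) \ {ε}) ∪ (FOLLOW(N) if α ⇒* ε)).

Relevant sets:
  FIRST(P) = { 'd' }

D → b - y: PREDICT = { 'b' }
D → P: PREDICT = { 'd' }
  'd' is in predict set, so this production goes in M[D, 'd']
D → b D: PREDICT = { 'b' }

M[D, 'd'] = D → P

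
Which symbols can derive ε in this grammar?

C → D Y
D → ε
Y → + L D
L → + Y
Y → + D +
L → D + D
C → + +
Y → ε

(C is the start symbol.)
ε-productions: D → ε, Y → ε
So D, Y are immediately nullable.
C → D Y: every symbol on the right is nullable, so C is nullable too.
No further non-terminal can be added: every production for the remaining non-terminals contains a terminal or a non-nullable non-terminal.
Nullable = { 'C', 'D', 'Y' }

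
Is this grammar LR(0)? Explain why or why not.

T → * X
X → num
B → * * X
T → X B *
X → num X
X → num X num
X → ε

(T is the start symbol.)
A grammar is LR(0) if no state in the canonical LR(0) collection has:
  - both a shift item (dot before a terminal) and a complete item (shift-reduce conflict), or
  - two or more complete items (reduce-reduce conflict; the accept item [T' → T .] counts as a complete item here).

Augment with T' → T and build the canonical LR(0) collection (I0 = CLOSURE({[T' → . T]}), then GOTO on every symbol after a dot until no new states appear). It has 13 states:
  I0: { [T → . * X], [T → . X B *], [T' → . T], [X → . num X num], [X → . num X], [X → . num], [X → .] }  — shift, reduce
  I1: { [T → * . X], [X → . num X num], [X → . num X], [X → . num], [X → .] }  — shift, reduce
  I2: { [T' → T .] }  — accept
  I3: { [B → . * * X], [T → X . B *] }  — shift
  I4: { [X → . num X num], [X → . num X], [X → . num], [X → .], [X → num . X num], [X → num . X], [X → num .] }  — shift, 2 reduces
  I5: { [X → num X . num], [X → num X .] }  — shift, reduce
  I6: { [X → num X num .] }  — reduce
  I7: { [B → * . * X] }  — shift
  I8: { [T → X B . *] }  — shift
  I9: { [T → X B * .] }  — reduce
  I10: { [B → * * . X], [X → . num X num], [X → . num X], [X → . num], [X → .] }  — shift, reduce
  I11: { [B → * * X .] }  — reduce
  I12: { [T → * X .] }  — reduce

Conflict in state I0:
  Shift-reduce conflict between [X → .] and [T → . * X]
So the grammar is NOT LR(0).

Answer: No. Shift-reduce conflict between [X → .] and [T → . * X]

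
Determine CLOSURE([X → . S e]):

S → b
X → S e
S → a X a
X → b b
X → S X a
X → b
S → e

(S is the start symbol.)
Start with: [X → . S e]
  [X → . S e] has the dot before S: add [S → . b], [S → . a X a], [S → . e]
No further items can be added.

CLOSURE = { [S → . a X a], [S → . b], [S → . e], [X → . S e] }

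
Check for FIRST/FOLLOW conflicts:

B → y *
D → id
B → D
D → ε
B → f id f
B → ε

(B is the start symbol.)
Nullable non-terminals: B, D.
FIRST sets used below: FIRST(D) = { 'id', ε }

B: nullable alternative(s) B → D, B → ε; FOLLOW(B) = { $ }
  B → y *: FIRST \ {ε} = { 'y' } — disjoint from FOLLOW(B)
  B → D: FIRST \ {ε} = { 'id' } — disjoint from FOLLOW(B)
  B → f id f: FIRST \ {ε} = { 'f' } — disjoint from FOLLOW(B)
  B → ε: FIRST \ {ε} = { } — disjoint from FOLLOW(B)

D: nullable alternative(s) D → ε; FOLLOW(D) = { $ }
  D → id: FIRST \ {ε} = { 'id' } — disjoint from FOLLOW(D)
  D → ε: FIRST \ {ε} = { } — this is the only nullable alternative, skip

No FIRST/FOLLOW conflicts found.

Answer: No FIRST/FOLLOW conflicts.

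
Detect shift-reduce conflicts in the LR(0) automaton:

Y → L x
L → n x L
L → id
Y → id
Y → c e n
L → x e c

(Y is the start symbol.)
A shift-reduce conflict occurs when an LR(0) state has both:
  - a complete (reduce) item [A → α .] (dot at the end), and
  - a shift item [B → β . c γ] (dot before a terminal).

Augment with Y' → Y and build the canonical LR(0) collection (I0 = CLOSURE({[Y' → . Y]}), then GOTO on every symbol after a dot until no new states appear). It has 15 states:
  I0: { [L → . id], [L → . n x L], [L → . x e c], [Y → . L x], [Y → . c e n], [Y → . id], [Y' → . Y] }  — shift
  I1: { [Y → L . x] }  — shift
  I2: { [Y' → Y .] }  — accept
  I3: { [Y → c . e n] }  — shift
  I4: { [L → id .], [Y → id .] }  — 2 reduces
  I5: { [L → n . x L] }  — shift
  I6: { [L → x . e c] }  — shift
  I7: { [L → x e . c] }  — shift
  I8: { [L → x e c .] }  — reduce
  I9: { [L → . id], [L → . n x L], [L → . x e c], [L → n x . L] }  — shift
  I10: { [L → n x L .] }  — reduce
  I11: { [L → id .] }  — reduce
  I12: { [Y → c e . n] }  — shift
  I13: { [Y → c e n .] }  — reduce
  I14: { [Y → L x .] }  — reduce

No state contains both a complete item and a shift item.

Answer: No shift-reduce conflicts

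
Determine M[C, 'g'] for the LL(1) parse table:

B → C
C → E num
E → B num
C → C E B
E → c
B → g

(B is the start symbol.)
C → E num, C → C E B

To find M[C, 'g'], we find productions for C where 'g' is in the predict set (PREDICT(N → α) = (FIRST(α) \ {ε}) ∪ (FOLLOW(N) if α ⇒* ε)).

Relevant sets:
  FIRST(E) = { 'c', 'g' }
  FIRST(C) = { 'c', 'g' }

C → E num: PREDICT = { 'c', 'g' }
  'g' is in predict set, so this production goes in M[C, 'g']
C → C E B: PREDICT = { 'c', 'g' }
  'g' is in predict set, so this production goes in M[C, 'g']

M[C, 'g'] = C → E num, C → C E B  (a multiply-defined cell — the grammar is not LL(1))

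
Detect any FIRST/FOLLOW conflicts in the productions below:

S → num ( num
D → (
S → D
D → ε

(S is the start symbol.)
No FIRST/FOLLOW conflicts.

Nullable non-terminals: D, S.
FIRST sets used below: FIRST(D) = { '(', ε }

D: nullable alternative(s) D → ε; FOLLOW(D) = { $ }
  D → (: FIRST \ {ε} = { '(' } — disjoint from FOLLOW(D)
  D → ε: FIRST \ {ε} = { } — this is the only nullable alternative, skip

S: nullable alternative(s) S → D; FOLLOW(S) = { $ }
  S → num ( num: FIRST \ {ε} = { 'num' } — disjoint from FOLLOW(S)
  S → D: FIRST \ {ε} = { '(' } — this is the only nullable alternative, skip

No FIRST/FOLLOW conflicts found.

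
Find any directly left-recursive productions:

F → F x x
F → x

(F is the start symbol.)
Direct left recursion occurs when N → N α for some non-terminal N (the right-hand side begins with the left-hand side itself).

F → F x x: LEFT RECURSIVE (starts with F)
F → x: starts with x

The grammar has direct left recursion on: F.

Answer: Yes, F is left-recursive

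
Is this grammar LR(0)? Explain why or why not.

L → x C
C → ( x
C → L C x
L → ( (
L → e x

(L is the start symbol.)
Augment with L' → L and build the canonical LR(0) collection (I0 = CLOSURE({[L' → . L]}), then GOTO on every symbol after a dot until no new states appear). It has 13 states:
  I0: { [L → . ( (], [L → . e x], [L → . x C], [L' → . L] }  — shift
  I1: { [L → ( . (] }  — shift
  I2: { [L' → L .] }  — accept
  I3: { [L → e . x] }  — shift
  I4: { [C → . ( x], [C → . L C x], [L → . ( (], [L → . e x], [L → . x C], [L → x . C] }  — shift
  I5: { [C → ( . x], [L → ( . (] }  — shift
  I6: { [L → x C .] }  — reduce
  I7: { [C → . ( x], [C → . L C x], [C → L . C x], [L → . ( (], [L → . e x], [L → . x C] }  — shift
  I8: { [C → L C . x] }  — shift
  I9: { [C → L C x .] }  — reduce
  I10: { [L → ( ( .] }  — reduce
  I11: { [C → ( x .] }  — reduce
  I12: { [L → e x .] }  — reduce

Every state is either a pure shift/goto state or contains exactly one complete item and nothing to shift — no conflicts. The grammar is LR(0).

Answer: Yes, the grammar is LR(0)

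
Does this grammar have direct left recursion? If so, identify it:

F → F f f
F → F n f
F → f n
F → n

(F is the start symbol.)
Direct left recursion occurs when N → N α for some non-terminal N (the right-hand side begins with the left-hand side itself).

F → F f f: LEFT RECURSIVE (starts with F)
F → F n f: LEFT RECURSIVE (starts with F)
F → f n: starts with f
F → n: starts with n

The grammar has direct left recursion on: F.

Answer: Yes, F is left-recursive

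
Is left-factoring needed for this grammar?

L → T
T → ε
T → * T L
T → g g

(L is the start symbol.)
Left-factoring is needed when two productions for the same non-terminal
share a common prefix on the right-hand side.

Productions for T:
  T → ε
  T → * T L
  T → g g

No common prefixes found.

Answer: No, left-factoring is not needed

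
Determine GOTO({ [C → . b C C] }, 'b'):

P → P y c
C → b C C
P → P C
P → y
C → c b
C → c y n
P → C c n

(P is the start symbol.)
{ [C → . b C C], [C → . c b], [C → . c y n], [C → b . C C] }

GOTO(I, 'b') = CLOSURE({ [A → αX.β] : [A → α.Xβ] ∈ I, X = 'b' })

Items with dot before 'b', with the dot advanced:
  [C → . b C C] → [C → b . C C]
Closure of the advanced items:
  [C → b . C C] has the dot before C: add [C → . b C C], [C → . c b], [C → . c y n]

GOTO = { [C → . b C C], [C → . c b], [C → . c y n], [C → b . C C] }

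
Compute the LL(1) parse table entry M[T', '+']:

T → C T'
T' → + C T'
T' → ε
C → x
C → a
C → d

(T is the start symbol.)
To find M[T', '+'], we find productions for T' where '+' is in the predict set (PREDICT(N → α) = (FIRST(α) \ {ε}) ∪ (FOLLOW(N) if α ⇒* ε)).

Relevant sets:
  FOLLOW(T') = { $ }

T' → + C T': PREDICT = { '+' }
  '+' is in predict set, so this production goes in M[T', '+']
T' → ε: PREDICT = { $ }

M[T', '+'] = T' → + C T'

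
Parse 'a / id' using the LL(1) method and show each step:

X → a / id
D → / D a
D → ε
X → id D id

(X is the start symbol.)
Stack is shown with the top on the left.

Stack     Input     Action
--------------------------
X $       a / id $  output X → a / id
a / id $  a / id $  match 'a'
/ id $    / id $    match '/'
id $      id $      match 'id'
$         $         accept

The string is accepted.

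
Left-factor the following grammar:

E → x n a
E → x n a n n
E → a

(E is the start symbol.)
E → x n a E'
E' → ε
E' → n n
E → a

Left-factoring transforms A → αβ₁ | αβ₂ into A → αA' and A' → β₁ | β₂
(α is the longest common prefix among the alternatives). Repeat until
no nonterminal has two alternatives with a common prefix.

Round 1: E has alternatives sharing prefix 'x n a'. Introduce E': E → x n a E'
  Add: E' → ε
  Add: E' → n n

No remaining common prefixes — done.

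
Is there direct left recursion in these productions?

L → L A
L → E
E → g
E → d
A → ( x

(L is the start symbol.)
Yes, L is left-recursive

L → L A: LEFT RECURSIVE (starts with L)
L → E: starts with E
E → g: starts with g
E → d: starts with d
A → ( x: starts with '('

The grammar has direct left recursion on: L.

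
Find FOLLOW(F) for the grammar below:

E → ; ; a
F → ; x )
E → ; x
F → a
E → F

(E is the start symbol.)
To compute FOLLOW(F), find every occurrence of F on a right-hand side N → α F β: add FIRST(β) \ {ε}, and if β is empty or nullable also add FOLLOW(N). Iterate to a fixed point.

In E → F: F is at the end, add FOLLOW(E)

The FOLLOW sets referred to above (computed the same way, to a fixed point):
  FOLLOW(E) = { $ }

Taking the union: FOLLOW(F) = { $ }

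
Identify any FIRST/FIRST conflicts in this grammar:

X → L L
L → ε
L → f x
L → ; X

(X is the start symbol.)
No FIRST/FIRST conflicts.

Productions for L:
  L → ε: FIRST = { ε }
  L → f x: FIRST = { 'f' }
  L → ; X: FIRST = { ';' }
X has only one production, so no FIRST/FIRST conflict is possible there.

All alternatives of each non-terminal have pairwise disjoint FIRST sets.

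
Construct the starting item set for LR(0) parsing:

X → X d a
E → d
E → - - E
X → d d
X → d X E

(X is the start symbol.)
First, augment the grammar with X' → X
I₀ = CLOSURE({ [X' → . X] }):
  [X' → . X] has the dot before X: add [X → . X d a], [X → . d d], [X → . d X E]
No further items can be added.

I₀ = { [X → . X d a], [X → . d X E], [X → . d d], [X' → . X] }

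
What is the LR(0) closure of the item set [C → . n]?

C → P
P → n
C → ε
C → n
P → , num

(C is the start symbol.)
{ [C → . n] }

To compute CLOSURE, for each item [A → α.Bβ] where B is a non-terminal, add [B → .γ] for all productions B → γ; repeat for the newly added items until nothing changes.

Start with: [C → . n]
The dot precedes the terminal n, so nothing is added.

CLOSURE = { [C → . n] }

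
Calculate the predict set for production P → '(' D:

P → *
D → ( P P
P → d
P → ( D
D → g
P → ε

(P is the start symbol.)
{ '(' }

PREDICT(P → '(' D) = (FIRST(RHS) \ {ε}) ∪ (FOLLOW(P) if ε ∈ FIRST(RHS), i.e. RHS ⇒* ε)
FIRST('(' D) = { '(' }
ε ∉ FIRST('(' D), so FOLLOW(P) is not added.
PREDICT(P → '(' D) = { '(' }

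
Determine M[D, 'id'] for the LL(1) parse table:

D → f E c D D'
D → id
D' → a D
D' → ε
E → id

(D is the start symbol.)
To find M[D, 'id'], we find productions for D where 'id' is in the predict set (PREDICT(N → α) = (FIRST(α) \ {ε}) ∪ (FOLLOW(N) if α ⇒* ε)).

D → f E c D D': PREDICT = { 'f' }
D → id: PREDICT = { 'id' }
  'id' is in predict set, so this production goes in M[D, 'id']

M[D, 'id'] = D → id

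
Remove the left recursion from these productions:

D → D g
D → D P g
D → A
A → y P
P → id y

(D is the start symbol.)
D is directly left-recursive. The standard transformation for
  A → A α₁ | ... | A α_m | β₁ | ... | β_n
is
  A  → β₁ A' | ... | β_n A'
  A' → α₁ A' | ... | α_m A' | ε

D → A becomes D → A D'
D → D g becomes D' → g D'
D → D P g becomes D' → P g D'
Add D' → ε

Productions for other non-terminals are unchanged:
  A → y P
  P → id y

Resulting grammar:
D → A D'
D' → g D'
D' → P g D'
D' → ε
A → y P
P → id y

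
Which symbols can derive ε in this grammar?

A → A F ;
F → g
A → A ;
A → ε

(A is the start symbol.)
{ 'A' }

ε-productions: A → ε
So A is immediately nullable.
No further non-terminal can be added: every production for the remaining non-terminals contains a terminal or a non-nullable non-terminal.
Nullable = { 'A' }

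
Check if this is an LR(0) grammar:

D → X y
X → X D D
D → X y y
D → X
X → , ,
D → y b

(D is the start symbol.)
No. Shift-reduce conflict between [D → X .] and [D → X . y]

Augment with D' → D and build the canonical LR(0) collection (I0 = CLOSURE({[D' → . D]}), then GOTO on every symbol after a dot until no new states appear). It has 11 states:
  I0: { [D → . X y y], [D → . X y], [D → . X], [D → . y b], [D' → . D], [X → . , ,], [X → . X D D] }  — shift
  I1: { [X → , . ,] }  — shift
  I2: { [D' → D .] }  — accept
  I3: { [D → . X y y], [D → . X y], [D → . X], [D → . y b], [D → X . y y], [D → X . y], [D → X .], [X → . , ,], [X → . X D D], [X → X . D D] }  — shift, reduce
  I4: { [D → y . b] }  — shift
  I5: { [D → y b .] }  — reduce
  I6: { [D → . X y y], [D → . X y], [D → . X], [D → . y b], [X → . , ,], [X → . X D D], [X → X D . D] }  — shift
  I7: { [D → X y . y], [D → X y .], [D → y . b] }  — shift, reduce
  I8: { [D → X y y .] }  — reduce
  I9: { [X → X D D .] }  — reduce
  I10: { [X → , , .] }  — reduce

Conflict in state I3:
  Shift-reduce conflict between [D → X .] and [D → X . y]
So the grammar is NOT LR(0).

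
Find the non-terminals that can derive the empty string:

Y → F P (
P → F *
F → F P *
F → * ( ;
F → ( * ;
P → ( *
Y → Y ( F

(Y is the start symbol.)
None

There are no ε-productions, so no non-terminal can derive ε.
No non-terminals are nullable.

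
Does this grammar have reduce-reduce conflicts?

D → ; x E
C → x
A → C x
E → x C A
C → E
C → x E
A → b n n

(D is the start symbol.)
Yes — I9: [C → E .] vs [C → x E .]

A reduce-reduce conflict occurs when an LR(0) state has two complete items [A → α .] and [B → β .] — both call for a reduction, and with no lookahead the parser cannot choose between them.

Augment with D' → D and build the canonical LR(0) collection (I0 = CLOSURE({[D' → . D]}), then GOTO on every symbol after a dot until no new states appear). It has 16 states:
  I0: { [D → . ; x E], [D' → . D] }  — shift
  I1: { [D → ; . x E] }  — shift
  I2: { [D' → D .] }  — accept
  I3: { [D → ; x . E], [E → . x C A] }  — shift
  I4: { [D → ; x E .] }  — reduce
  I5: { [C → . E], [C → . x E], [C → . x], [E → . x C A], [E → x . C A] }  — shift
  I6: { [A → . C x], [A → . b n n], [C → . E], [C → . x E], [C → . x], [E → . x C A], [E → x C . A] }  — shift
  I7: { [C → E .] }  — reduce
  I8: { [C → . E], [C → . x E], [C → . x], [C → x . E], [C → x .], [E → . x C A], [E → x . C A] }  — shift, reduce
  I9: { [C → E .], [C → x E .] }  — 2 reduces
  I10: { [E → x C A .] }  — reduce
  I11: { [A → C . x] }  — shift
  I12: { [A → b . n n] }  — shift
  I13: { [A → b n . n] }  — shift
  I14: { [A → b n n .] }  — reduce
  I15: { [A → C x .] }  — reduce

I9 contains complete items [C → E .], [C → x E .] — reduce-reduce conflict.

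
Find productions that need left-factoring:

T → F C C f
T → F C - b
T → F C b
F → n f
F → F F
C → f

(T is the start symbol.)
Left-factoring is needed when two productions for the same non-terminal
share a common prefix on the right-hand side.

Productions for T:
  T → F C C f
  T → F C - b
  T → F C b
Productions for F:
  F → n f
  F → F F

Found common prefix 'F C' in productions for T

Answer: Yes, T has productions with common prefix 'F C'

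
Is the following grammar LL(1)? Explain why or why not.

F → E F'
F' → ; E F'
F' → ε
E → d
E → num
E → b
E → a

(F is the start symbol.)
Yes, the grammar is LL(1).

Relevant sets:
  FOLLOW(F') = { $ }

For F':
  PREDICT(F' → ';' E F') = { ';' }
  PREDICT(F' → ε) = { $ }
For E:
  PREDICT(E → d) = { 'd' }
  PREDICT(E → num) = { 'num' }
  PREDICT(E → b) = { 'b' }
  PREDICT(E → a) = { 'a' }
F has a single production, so nothing to check there.

All predict sets are disjoint. The grammar IS LL(1).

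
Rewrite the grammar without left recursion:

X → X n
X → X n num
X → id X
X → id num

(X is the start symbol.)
X → id X X'
X → id num X'
X' → n X'
X' → n num X'
X' → ε

X is directly left-recursive. The standard transformation for
  A → A α₁ | ... | A α_m | β₁ | ... | β_n
is
  A  → β₁ A' | ... | β_n A'
  A' → α₁ A' | ... | α_m A' | ε

X → id X becomes X → id X X'
X → id num becomes X → id num X'
X → X n becomes X' → n X'
X → X n num becomes X' → n num X'
Add X' → ε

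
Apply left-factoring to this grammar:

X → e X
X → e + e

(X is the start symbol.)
X → e X'
X' → X
X' → + e

Left-factoring transforms A → αβ₁ | αβ₂ into A → αA' and A' → β₁ | β₂
(α is the longest common prefix among the alternatives). Repeat until
no nonterminal has two alternatives with a common prefix.

Round 1: X has alternatives sharing prefix 'e'. Introduce X': X → e X'
  Add: X' → X
  Add: X' → + e

No remaining common prefixes — done.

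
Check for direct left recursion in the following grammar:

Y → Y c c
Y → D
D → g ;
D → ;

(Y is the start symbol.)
Yes, Y is left-recursive

Direct left recursion occurs when N → N α for some non-terminal N (the right-hand side begins with the left-hand side itself).

Y → Y c c: LEFT RECURSIVE (starts with Y)
Y → D: starts with D
D → g ;: starts with g
D → ;: starts with ';'

The grammar has direct left recursion on: Y.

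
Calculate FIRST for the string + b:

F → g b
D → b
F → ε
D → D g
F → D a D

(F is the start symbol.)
To compute FIRST(+ b), process the symbols left to right:
Symbol + is a terminal. Add '+' and stop.
FIRST(+ b) = { '+' }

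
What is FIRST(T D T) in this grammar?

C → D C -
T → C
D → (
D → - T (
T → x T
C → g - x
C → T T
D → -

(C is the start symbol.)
FIRST sets of the non-terminals involved (from the grammar, by fixed-point iteration):
  FIRST(T) = { '(', '-', 'g', 'x' }

To compute FIRST(T D T), process the symbols left to right:
Symbol T is a non-terminal. Add FIRST(T) \ {ε} = { '(', '-', 'g', 'x' }
T is not nullable (ε ∉ FIRST(T)), so stop here.
FIRST(T D T) = { '(', '-', 'g', 'x' }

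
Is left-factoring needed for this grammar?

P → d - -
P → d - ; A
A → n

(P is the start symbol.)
Left-factoring is needed when two productions for the same non-terminal
share a common prefix on the right-hand side.

Productions for P:
  P → d - -
  P → d - ; A

Found common prefix 'd -' in productions for P

Answer: Yes, P has productions with common prefix 'd -'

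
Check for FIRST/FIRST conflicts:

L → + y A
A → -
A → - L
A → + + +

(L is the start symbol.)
A FIRST/FIRST conflict occurs when two productions N → α and N → β for the same non-terminal have FIRST(α) ∩ FIRST(β) ≠ ∅ (with ε ∈ FIRST of a nullable right-hand side, so two nullable alternatives also conflict).

Productions for A:
  A → -: FIRST = { '-' }
  A → - L: FIRST = { '-' }
  A → + + +: FIRST = { '+' }
L has only one production, so no FIRST/FIRST conflict is possible there.

Conflict for A: A → - and A → - L
  Overlap: { '-' }

Answer: Yes. A → '-' / A → '-' L on { '-' }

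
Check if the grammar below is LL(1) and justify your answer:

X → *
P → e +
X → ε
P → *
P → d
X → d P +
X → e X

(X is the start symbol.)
Yes, the grammar is LL(1).

A grammar is LL(1) if for each non-terminal N with multiple productions, the predict sets of those productions are pairwise disjoint, where PREDICT(N → α) = (FIRST(α) \ {ε}) ∪ (FOLLOW(N) if α ⇒* ε).

Relevant sets:
  FOLLOW(X) = { $ }

For X:
  PREDICT(X → '*') = { '*' }
  PREDICT(X → ε) = { $ }
  PREDICT(X → d P '+') = { 'd' }
  PREDICT(X → e X) = { 'e' }
For P:
  PREDICT(P → e '+') = { 'e' }
  PREDICT(P → '*') = { '*' }
  PREDICT(P → d) = { 'd' }

All predict sets are disjoint. The grammar IS LL(1).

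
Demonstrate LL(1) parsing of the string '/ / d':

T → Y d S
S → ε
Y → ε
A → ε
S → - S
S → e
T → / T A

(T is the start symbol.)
LL(1) parsing maintains a stack (initially the start symbol over $) and the input. At each step: if the stack top is a terminal, match it against the current input token; if it is a non-terminal N, replace it with the RHS of M[N, lookahead] (the unique production whose predict set contains the lookahead).

Stack is shown with the top on the left.

Stack        Input    Action
----------------------------
T $          / / d $  output T → / T A
/ T A $      / / d $  match '/'
T A $        / d $    output T → / T A
/ T A A $    / d $    match '/'
T A A $      d $      output T → Y d S
Y d S A A $  d $      output Y → ε
d S A A $    d $      match 'd'
S A A $      $        output S → ε
A A $        $        output A → ε
A $          $        output A → ε
$            $        accept

The string is accepted.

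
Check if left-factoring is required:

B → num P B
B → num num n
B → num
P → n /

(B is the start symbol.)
Left-factoring is needed when two productions for the same non-terminal
share a common prefix on the right-hand side.

Productions for B:
  B → num P B
  B → num num n
  B → num

Found common prefix 'num' in productions for B

Answer: Yes, B has productions with common prefix 'num'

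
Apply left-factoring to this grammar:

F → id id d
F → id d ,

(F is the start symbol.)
F → id F'
F' → id d
F' → d ,

Left-factoring transforms A → αβ₁ | αβ₂ into A → αA' and A' → β₁ | β₂
(α is the longest common prefix among the alternatives). Repeat until
no nonterminal has two alternatives with a common prefix.

Round 1: F has alternatives sharing prefix 'id'. Introduce F': F → id F'
  Add: F' → id d
  Add: F' → d ,

No remaining common prefixes — done.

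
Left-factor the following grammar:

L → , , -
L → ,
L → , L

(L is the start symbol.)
L → , L'
L' → , -
L' → ε
L' → L

Left-factoring transforms A → αβ₁ | αβ₂ into A → αA' and A' → β₁ | β₂
(α is the longest common prefix among the alternatives). Repeat until
no nonterminal has two alternatives with a common prefix.

Round 1: L has alternatives sharing prefix ','. Introduce L': L → , L'
  Add: L' → , -
  Add: L' → ε
  Add: L' → L

No remaining common prefixes — done.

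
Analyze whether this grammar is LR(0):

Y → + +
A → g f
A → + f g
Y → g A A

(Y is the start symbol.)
Yes, the grammar is LR(0)

Augment with Y' → Y and build the canonical LR(0) collection (I0 = CLOSURE({[Y' → . Y]}), then GOTO on every symbol after a dot until no new states appear). It has 12 states:
  I0: { [Y → . + +], [Y → . g A A], [Y' → . Y] }  — shift
  I1: { [Y → + . +] }  — shift
  I2: { [Y' → Y .] }  — accept
  I3: { [A → . + f g], [A → . g f], [Y → g . A A] }  — shift
  I4: { [A → + . f g] }  — shift
  I5: { [A → . + f g], [A → . g f], [Y → g A . A] }  — shift
  I6: { [A → g . f] }  — shift
  I7: { [A → g f .] }  — reduce
  I8: { [Y → g A A .] }  — reduce
  I9: { [A → + f . g] }  — shift
  I10: { [A → + f g .] }  — reduce
  I11: { [Y → + + .] }  — reduce

Every state is either a pure shift/goto state or contains exactly one complete item and nothing to shift — no conflicts. The grammar is LR(0).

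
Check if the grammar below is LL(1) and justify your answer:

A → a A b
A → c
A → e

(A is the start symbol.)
A grammar is LL(1) if for each non-terminal N with multiple productions, the predict sets of those productions are pairwise disjoint, where PREDICT(N → α) = (FIRST(α) \ {ε}) ∪ (FOLLOW(N) if α ⇒* ε).

For A:
  PREDICT(A → a A b) = { 'a' }
  PREDICT(A → c) = { 'c' }
  PREDICT(A → e) = { 'e' }

All predict sets are disjoint. The grammar IS LL(1).

Answer: Yes, the grammar is LL(1).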